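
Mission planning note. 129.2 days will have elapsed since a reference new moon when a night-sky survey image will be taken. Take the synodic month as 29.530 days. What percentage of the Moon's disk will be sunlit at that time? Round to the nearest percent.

129.2 d spans 4 complete synodic months (4 × 29.530 = 118.12 d) plus 11.08 d.
Phase angle: θ = 360°·(11.08 d)/(29.530 d) = 135.1°.
Illuminated fraction = (1 − cos 135.1°)/2 = (1 − (-0.708))/2 ≈ 0.854, so 85%.

85%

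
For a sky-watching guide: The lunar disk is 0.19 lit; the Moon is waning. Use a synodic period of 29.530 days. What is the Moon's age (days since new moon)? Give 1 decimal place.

25.3 days

cos θ = 1 − 2f = 0.620, giving a principal value of 51.7°.
Since the Moon is past full (waning), take the reflex angle: θ = 360° − 51.7° = 308.3°.
Age = 29.530 × 308.3°/360° ≈ 25.29 days.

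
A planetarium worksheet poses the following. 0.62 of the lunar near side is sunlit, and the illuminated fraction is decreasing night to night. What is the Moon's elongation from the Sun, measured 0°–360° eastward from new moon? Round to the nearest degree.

256°

Invert f = (1 − cos θ)/2 to get cos θ = 1 − 2(0.62) = -0.240, hence θ₀ = arccos -0.240 = 103.9°.
A waning Moon lies in 180°–360°, so θ = 360° − 103.9° = 256.1°.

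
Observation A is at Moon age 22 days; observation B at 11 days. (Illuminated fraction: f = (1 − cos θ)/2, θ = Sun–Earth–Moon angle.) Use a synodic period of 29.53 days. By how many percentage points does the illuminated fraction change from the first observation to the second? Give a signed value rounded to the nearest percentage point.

+33 pp

First observation: θ = 360°·22/29.53 = 268.2°, so f = 0.516.
Second observation: θ = 134.1°, f = 0.848.
Δf = 0.848 − 0.516 = +0.332, i.e. +33 pp.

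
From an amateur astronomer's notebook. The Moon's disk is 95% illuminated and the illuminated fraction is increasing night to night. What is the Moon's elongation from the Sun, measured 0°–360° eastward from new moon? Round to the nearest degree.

154°

cos θ = 1 − 2f = -0.900, giving a principal value of 154.2°.
Before full moon the principal value applies: θ = 154.2°.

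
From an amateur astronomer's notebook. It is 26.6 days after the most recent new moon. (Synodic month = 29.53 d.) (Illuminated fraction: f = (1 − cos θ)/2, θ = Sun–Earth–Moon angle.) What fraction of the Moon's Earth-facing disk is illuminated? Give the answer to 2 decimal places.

Elongation θ = 360° × 26.6/29.53 ≈ 324.3°.
cos 324.3° = 0.812, so f = (1 − 0.812)/2 = 0.094.

0.09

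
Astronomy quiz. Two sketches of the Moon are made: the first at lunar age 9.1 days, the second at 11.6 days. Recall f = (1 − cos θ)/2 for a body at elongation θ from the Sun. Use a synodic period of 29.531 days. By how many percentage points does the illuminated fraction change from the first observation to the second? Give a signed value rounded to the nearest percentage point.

+21 pp

θ₁ = 360° × 9.1/29.531 = 110.9°, f₁ = (1 − cos θ₁)/2 = 0.679.
θ₂ = 360° × 11.6/29.531 = 141.4°, f₂ = (1 − cos θ₂)/2 = 0.891.
Change = f₂ − f₁ = +0.212 → +21 percentage points.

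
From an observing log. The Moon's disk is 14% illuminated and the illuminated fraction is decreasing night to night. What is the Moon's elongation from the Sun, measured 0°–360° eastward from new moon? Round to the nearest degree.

316°

cos θ = 1 − 2f = 0.720, giving a principal value of 43.9°.
Waning ⇒ past full, so θ = 360° − 43.9° = 316.1°.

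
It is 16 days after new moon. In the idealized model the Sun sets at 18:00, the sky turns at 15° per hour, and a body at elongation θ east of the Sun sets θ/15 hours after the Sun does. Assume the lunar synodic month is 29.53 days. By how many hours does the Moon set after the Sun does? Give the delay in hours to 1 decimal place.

The Moon has covered 16/29.53 of its cycle, so θ ≈ 360° × 16/29.53 = 195.1°.
The Moon trails the Sun by θ/15 = 195.1/15 ≈ 13.00 hours.
So the Moon sets 13.00 h after the Sun.

13.0 h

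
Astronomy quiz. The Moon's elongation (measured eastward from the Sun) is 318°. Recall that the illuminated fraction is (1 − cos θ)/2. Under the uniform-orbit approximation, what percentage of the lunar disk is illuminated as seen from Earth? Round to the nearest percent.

cos 318° = 0.743, so f = (1 − 0.743)/2 = 0.128, i.e. 13%.

13%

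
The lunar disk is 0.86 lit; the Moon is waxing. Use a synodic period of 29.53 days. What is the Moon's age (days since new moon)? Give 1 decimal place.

From f = (1 − cos θ)/2: cos θ = 1 − 2×0.86 = -0.720; arccos → 136.1°.
Before full moon the principal value applies: θ = 136.1°.
Age = 29.53 × 136.1°/360° ≈ 11.16 days.

11.2 days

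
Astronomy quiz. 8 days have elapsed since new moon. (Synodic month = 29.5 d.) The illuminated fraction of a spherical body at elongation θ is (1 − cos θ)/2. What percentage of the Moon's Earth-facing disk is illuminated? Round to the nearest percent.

Elongation θ = 360° × 8/29.5 ≈ 97.6°.
Illuminated fraction = (1 − cos 97.6°)/2 = (1 − (-0.133))/2 ≈ 0.566, so 57%.

57%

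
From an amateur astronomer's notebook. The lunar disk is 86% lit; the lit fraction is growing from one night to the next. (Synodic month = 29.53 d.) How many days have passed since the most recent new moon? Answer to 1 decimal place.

11.2 days

From f = (1 − cos θ)/2: cos θ = 1 − 2×0.86 = -0.720; arccos → 136.1°.
Waxing ⇒ before full, so θ = 136.1°.
Age = 29.53 × 136.1°/360° ≈ 11.16 days.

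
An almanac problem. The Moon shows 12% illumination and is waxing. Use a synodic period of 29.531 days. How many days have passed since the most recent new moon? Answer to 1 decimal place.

From f = (1 − cos θ)/2: cos θ = 1 − 2×0.12 = 0.760; arccos → 40.5°.
Waxing ⇒ before full, so θ = 40.5°.
Age = 29.531 × 40.5°/360° ≈ 3.33 days.

3.3 days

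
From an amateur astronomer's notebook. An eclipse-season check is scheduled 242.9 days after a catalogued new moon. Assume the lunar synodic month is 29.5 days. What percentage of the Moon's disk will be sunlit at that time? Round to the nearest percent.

45%

Reduce mod P: 242.9 − 8×29.5 = 6.90 d into the current lunation.
Elongation θ = 360° × 6.90/29.5 ≈ 84.2°.
Illuminated fraction = (1 − cos 84.2°)/2 = (1 − 0.101)/2 ≈ 0.450, so 45%.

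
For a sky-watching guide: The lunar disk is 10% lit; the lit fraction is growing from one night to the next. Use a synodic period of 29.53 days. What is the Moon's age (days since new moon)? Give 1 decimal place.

cos θ = 1 − 2f = 0.800, giving a principal value of 36.9°.
The Moon is waxing (0°–180°), so θ = 36.9° directly.
At 360°/29.53 d per day, 36.9° corresponds to 3.02 days.

3.0 days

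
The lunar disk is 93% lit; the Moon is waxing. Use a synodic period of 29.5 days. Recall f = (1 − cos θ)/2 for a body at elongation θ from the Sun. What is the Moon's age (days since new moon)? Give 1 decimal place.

12.2 days

From f = (1 − cos θ)/2: cos θ = 1 − 2×0.93 = -0.860; arccos → 149.3°.
The Moon is waxing (0°–180°), so θ = 149.3° directly.
That fraction of the synodic month is 149.3/360 × 29.5 d ≈ 12.24 d.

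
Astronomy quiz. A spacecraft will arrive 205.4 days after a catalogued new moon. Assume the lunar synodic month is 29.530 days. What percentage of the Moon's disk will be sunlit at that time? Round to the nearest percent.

2%

Reduce mod P: 205.4 − 6×29.530 = 28.22 d into the current lunation.
Elongation θ = 360° × 28.22/29.530 ≈ 344.0°.
cos 344.0° = 0.961, so f = (1 − 0.961)/2 = 0.019, so 2%.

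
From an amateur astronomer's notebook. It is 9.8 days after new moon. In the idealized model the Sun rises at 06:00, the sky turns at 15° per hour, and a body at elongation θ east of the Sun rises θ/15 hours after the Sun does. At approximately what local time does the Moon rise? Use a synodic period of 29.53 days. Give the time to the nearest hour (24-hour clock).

Phase angle: θ = 360°·(9.8 d)/(29.53 d) = 119.5°.
Delay after the Sun = 119.5° / (15°/h) ≈ 7.96 h.
06:00 + 7.96 h ≈ 13:58 → 14:00 to the nearest hour.

14:00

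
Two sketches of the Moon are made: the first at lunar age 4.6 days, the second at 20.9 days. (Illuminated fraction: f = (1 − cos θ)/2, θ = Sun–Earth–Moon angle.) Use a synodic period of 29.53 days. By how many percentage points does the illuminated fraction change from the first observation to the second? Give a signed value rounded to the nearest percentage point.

+41 pp

First observation: θ = 360°·4.6/29.53 = 56.1°, so f = 0.221.
Second observation: θ = 254.8°, f = 0.631.
Δf = 0.631 − 0.221 = +0.410, i.e. +41 pp.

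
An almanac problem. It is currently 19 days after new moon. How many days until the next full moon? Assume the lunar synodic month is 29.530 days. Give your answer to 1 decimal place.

25.3 days

Full moon occurs at elongation 180°, i.e. at age 29.530 × 180/360 = 14.765 d.
This lunation's full moon (14.765 d) has passed, so add one period: 44.295 − 19 = 25.295 days.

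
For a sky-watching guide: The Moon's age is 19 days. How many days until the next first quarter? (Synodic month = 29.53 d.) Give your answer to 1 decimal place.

17.9 days

First quarter is 0.25 of the way through the cycle: age 0.25 × 29.53 = 7.383 d.
Already past this cycle's first quarter; the next is at 7.383 + 29.53 = 36.913 d, so 36.913 − 19 = 17.913 days.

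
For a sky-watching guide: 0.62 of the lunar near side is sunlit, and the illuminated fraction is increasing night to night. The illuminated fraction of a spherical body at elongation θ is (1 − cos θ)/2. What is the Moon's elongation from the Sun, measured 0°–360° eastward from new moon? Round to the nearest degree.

104°

Invert f = (1 − cos θ)/2 to get cos θ = 1 − 2(0.62) = -0.240, hence θ₀ = arccos -0.240 = 103.9°.
Waxing ⇒ before full, so θ = 103.9°.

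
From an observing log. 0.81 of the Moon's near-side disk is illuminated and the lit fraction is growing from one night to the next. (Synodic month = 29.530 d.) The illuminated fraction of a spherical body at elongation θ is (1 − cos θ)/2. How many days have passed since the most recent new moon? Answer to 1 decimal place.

cos θ = 1 − 2f = -0.620, giving a principal value of 128.3°.
The Moon is waxing (0°–180°), so θ = 128.3° directly.
At 360°/29.530 d per day, 128.3° corresponds to 10.53 days.

10.5 days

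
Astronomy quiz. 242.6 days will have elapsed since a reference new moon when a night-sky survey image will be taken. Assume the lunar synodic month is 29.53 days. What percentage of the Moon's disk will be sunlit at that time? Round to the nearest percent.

242.6 d spans 8 complete synodic months (8 × 29.53 = 236.24 d) plus 6.36 d.
Phase angle: θ = 360°·(6.36 d)/(29.53 d) = 77.5°.
With cos θ = 0.216, the lit fraction is (1 − 0.216)/2 ≈ 0.392, so 39%.

39%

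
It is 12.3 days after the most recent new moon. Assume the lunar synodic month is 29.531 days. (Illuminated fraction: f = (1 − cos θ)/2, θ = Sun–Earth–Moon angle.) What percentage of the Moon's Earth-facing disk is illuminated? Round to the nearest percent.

93%

Phase angle: θ = 360°·(12.3 d)/(29.531 d) = 149.9°.
cos 149.9° = (-0.866), so f = (1 − (-0.866))/2 = 0.933, so 93%.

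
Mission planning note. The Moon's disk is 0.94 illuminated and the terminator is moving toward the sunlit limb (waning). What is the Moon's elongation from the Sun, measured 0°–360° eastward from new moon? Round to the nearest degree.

208°

cos θ = 1 − 2f = -0.880, giving a principal value of 151.6°.
Waning ⇒ past full, so θ = 360° − 151.6° = 208.4°.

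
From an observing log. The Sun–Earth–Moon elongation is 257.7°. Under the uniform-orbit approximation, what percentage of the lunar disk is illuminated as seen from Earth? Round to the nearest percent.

61%

f = (1 − cos 257.7°)/2 = (1 − (-0.213))/2 ≈ 0.607, i.e. 61%.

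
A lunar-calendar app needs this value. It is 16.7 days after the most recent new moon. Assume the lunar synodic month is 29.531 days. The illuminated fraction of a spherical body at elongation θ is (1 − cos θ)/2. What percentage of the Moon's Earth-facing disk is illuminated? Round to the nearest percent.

96%

Elongation θ = 360° × 16.7/29.531 ≈ 203.6°.
cos 203.6° = (-0.916), so f = (1 − (-0.916))/2 = 0.958, so 96%.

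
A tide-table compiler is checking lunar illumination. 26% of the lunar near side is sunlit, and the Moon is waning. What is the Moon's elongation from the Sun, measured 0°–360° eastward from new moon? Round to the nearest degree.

From f = (1 − cos θ)/2: cos θ = 1 − 2×0.26 = 0.480; arccos → 61.3°.
Waning ⇒ past full, so θ = 360° − 61.3° = 298.7°.

299°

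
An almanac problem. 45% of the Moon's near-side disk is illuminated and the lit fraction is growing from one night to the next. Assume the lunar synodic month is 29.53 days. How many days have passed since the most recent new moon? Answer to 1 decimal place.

Invert f = (1 − cos θ)/2 to get cos θ = 1 − 2(0.45) = 0.100, hence θ₀ = arccos 0.100 = 84.3°.
Waxing ⇒ before full, so θ = 84.3°.
Age = 29.53 × 84.3°/360° ≈ 6.91 days.

6.9 days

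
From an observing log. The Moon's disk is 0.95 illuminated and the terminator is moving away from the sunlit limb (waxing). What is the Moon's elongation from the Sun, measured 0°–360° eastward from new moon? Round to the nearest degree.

154°

Invert f = (1 − cos θ)/2 to get cos θ = 1 − 2(0.95) = -0.900, hence θ₀ = arccos -0.900 = 154.2°.
Before full moon the principal value applies: θ = 154.2°.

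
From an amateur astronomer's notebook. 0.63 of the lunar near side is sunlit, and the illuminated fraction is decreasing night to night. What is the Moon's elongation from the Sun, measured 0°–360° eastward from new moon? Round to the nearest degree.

255°

cos θ = 1 − 2f = -0.260, giving a principal value of 105.1°.
Waning ⇒ past full, so θ = 360° − 105.1° = 254.9°.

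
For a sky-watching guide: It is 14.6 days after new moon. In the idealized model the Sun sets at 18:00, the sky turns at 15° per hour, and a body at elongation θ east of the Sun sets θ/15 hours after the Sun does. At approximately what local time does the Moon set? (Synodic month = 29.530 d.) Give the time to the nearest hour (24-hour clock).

Elongation θ = 360° × 14.6/29.530 ≈ 178.0°.
At 15° of sky rotation per hour, 178.0° corresponds to a 11.87 h lag.
18:00 + 11.87 h ≈ 05:52 → 06:00 to the nearest hour.

06:00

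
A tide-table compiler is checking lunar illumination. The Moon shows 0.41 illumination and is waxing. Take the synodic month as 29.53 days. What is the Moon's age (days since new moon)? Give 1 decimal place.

From f = (1 − cos θ)/2: cos θ = 1 − 2×0.41 = 0.180; arccos → 79.6°.
The Moon is waxing (0°–180°), so θ = 79.6° directly.
At 360°/29.53 d per day, 79.6° corresponds to 6.53 days.

6.5 days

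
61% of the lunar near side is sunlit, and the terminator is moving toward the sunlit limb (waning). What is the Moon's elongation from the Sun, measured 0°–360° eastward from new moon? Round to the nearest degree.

257°

Invert f = (1 − cos θ)/2 to get cos θ = 1 − 2(0.61) = -0.220, hence θ₀ = arccos -0.220 = 102.7°.
Since the Moon is past full (waning), take the reflex angle: θ = 360° − 102.7° = 257.3°.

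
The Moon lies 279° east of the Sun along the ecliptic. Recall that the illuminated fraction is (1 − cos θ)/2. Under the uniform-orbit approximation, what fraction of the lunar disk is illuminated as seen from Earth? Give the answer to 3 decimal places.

0.422

f = (1 − cos 279°)/2 = (1 − 0.156)/2 ≈ 0.422.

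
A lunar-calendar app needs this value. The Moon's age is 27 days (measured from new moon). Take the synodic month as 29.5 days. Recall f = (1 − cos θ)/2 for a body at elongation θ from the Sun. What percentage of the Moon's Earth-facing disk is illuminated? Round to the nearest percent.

The Moon has covered 27/29.5 of its cycle, so θ ≈ 360° × 27/29.5 = 329.5°.
With cos θ = 0.862, the lit fraction is (1 − 0.862)/2 ≈ 0.069, so 7%.

7%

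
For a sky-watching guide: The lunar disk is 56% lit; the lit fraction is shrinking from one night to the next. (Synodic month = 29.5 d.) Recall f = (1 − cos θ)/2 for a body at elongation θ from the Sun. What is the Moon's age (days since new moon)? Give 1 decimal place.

21.6 days

cos θ = 1 − 2f = -0.120, giving a principal value of 96.9°.
A waning Moon lies in 180°–360°, so θ = 360° − 96.9° = 263.1°.
At 360°/29.5 d per day, 263.1° corresponds to 21.56 days.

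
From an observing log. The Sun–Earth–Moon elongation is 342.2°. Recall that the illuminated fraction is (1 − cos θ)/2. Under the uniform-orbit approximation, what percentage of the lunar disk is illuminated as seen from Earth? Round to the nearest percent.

2%

cos 342.2° = 0.952, so f = (1 − 0.952)/2 = 0.024, i.e. 2%.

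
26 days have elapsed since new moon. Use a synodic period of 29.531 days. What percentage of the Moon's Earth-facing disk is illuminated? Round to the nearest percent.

13%

Elongation θ = 360° × 26/29.531 ≈ 317.0°.
Illuminated fraction = (1 − cos 317.0°)/2 = (1 − 0.731)/2 ≈ 0.135, so 13%.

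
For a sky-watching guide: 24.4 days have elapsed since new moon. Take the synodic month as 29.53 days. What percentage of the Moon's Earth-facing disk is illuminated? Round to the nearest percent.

Phase angle: θ = 360°·(24.4 d)/(29.53 d) = 297.5°.
Illuminated fraction = (1 − cos 297.5°)/2 = (1 − 0.461)/2 ≈ 0.269, so 27%.

27%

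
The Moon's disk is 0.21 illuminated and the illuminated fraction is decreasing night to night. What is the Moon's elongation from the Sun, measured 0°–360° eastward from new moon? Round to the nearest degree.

305°

Invert f = (1 − cos θ)/2 to get cos θ = 1 − 2(0.21) = 0.580, hence θ₀ = arccos 0.580 = 54.5°.
A waning Moon lies in 180°–360°, so θ = 360° − 54.5° = 305.5°.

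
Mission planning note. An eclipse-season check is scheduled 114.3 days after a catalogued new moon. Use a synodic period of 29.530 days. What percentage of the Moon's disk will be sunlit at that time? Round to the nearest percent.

114.3/29.530 = 3.871 lunations, so 3 complete cycles and 25.71 d into the next.
Elongation θ = 360° × 25.71/29.530 ≈ 313.4°.
With cos θ = 0.687, the lit fraction is (1 − 0.687)/2 ≈ 0.156, so 16%.

16%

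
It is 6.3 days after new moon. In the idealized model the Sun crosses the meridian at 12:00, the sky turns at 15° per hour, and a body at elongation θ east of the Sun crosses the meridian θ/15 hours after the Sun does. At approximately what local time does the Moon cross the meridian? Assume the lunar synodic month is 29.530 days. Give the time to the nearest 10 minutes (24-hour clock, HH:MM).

17:10

Elongation θ = 360° × 6.3/29.530 ≈ 76.8°.
Delay after the Sun = 76.8° / (15°/h) ≈ 5.12 h.
12:00 + 5.120 h ≈ 17:07 → 17:10 to the nearest ten minutes.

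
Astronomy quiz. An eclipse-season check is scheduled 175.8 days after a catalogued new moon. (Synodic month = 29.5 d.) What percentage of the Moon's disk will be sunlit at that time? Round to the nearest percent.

2%

Reduce mod P: 175.8 − 5×29.5 = 28.30 d into the current lunation.
Phase angle: θ = 360°·(28.30 d)/(29.5 d) = 345.4°.
cos 345.4° = 0.968, so f = (1 − 0.968)/2 = 0.016, so 2%.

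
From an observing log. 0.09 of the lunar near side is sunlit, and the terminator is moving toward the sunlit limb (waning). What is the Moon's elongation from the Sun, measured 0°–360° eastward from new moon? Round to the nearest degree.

Invert f = (1 − cos θ)/2 to get cos θ = 1 − 2(0.09) = 0.820, hence θ₀ = arccos 0.820 = 34.9°.
Since the Moon is past full (waning), take the reflex angle: θ = 360° − 34.9° = 325.1°.

325°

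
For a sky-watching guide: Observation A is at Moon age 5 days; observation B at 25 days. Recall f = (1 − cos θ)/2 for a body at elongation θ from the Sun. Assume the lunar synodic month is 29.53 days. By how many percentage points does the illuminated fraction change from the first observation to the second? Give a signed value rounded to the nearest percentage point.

First observation: θ = 360°·5/29.53 = 61.0°, so f = 0.257.
Second observation: θ = 304.8°, f = 0.215.
Δf = 0.215 − 0.257 = -0.042, i.e. -4 pp.

-4 pp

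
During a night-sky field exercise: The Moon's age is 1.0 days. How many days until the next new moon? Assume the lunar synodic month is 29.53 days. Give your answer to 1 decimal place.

28.5 days

The next new moon completes the synodic month: 29.53 − 1.0 = 28.530 days.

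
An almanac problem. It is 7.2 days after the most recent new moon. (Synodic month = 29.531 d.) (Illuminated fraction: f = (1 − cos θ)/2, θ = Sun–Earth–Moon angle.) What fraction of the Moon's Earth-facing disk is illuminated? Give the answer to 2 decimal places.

Elongation θ = 360° × 7.2/29.531 ≈ 87.8°.
With cos θ = 0.039, the lit fraction is (1 − 0.039)/2 ≈ 0.481.

0.48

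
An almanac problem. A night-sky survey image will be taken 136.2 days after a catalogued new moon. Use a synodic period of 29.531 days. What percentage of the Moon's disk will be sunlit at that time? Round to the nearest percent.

Reduce mod P: 136.2 − 4×29.531 = 18.08 d into the current lunation.
The Moon has covered 18.08/29.531 of its cycle, so θ ≈ 360° × 18.08/29.531 = 220.4°.
cos 220.4° = (-0.762), so f = (1 − (-0.762))/2 = 0.881, so 88%.

88%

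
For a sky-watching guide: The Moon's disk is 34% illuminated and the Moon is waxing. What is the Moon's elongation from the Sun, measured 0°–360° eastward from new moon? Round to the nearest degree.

Invert f = (1 − cos θ)/2 to get cos θ = 1 − 2(0.34) = 0.320, hence θ₀ = arccos 0.320 = 71.3°.
Waxing ⇒ before full, so θ = 71.3°.

71°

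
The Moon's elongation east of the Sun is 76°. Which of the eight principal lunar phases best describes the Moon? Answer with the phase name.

first quarter

76° lies in the first quarter sector of the 8-phase cycle.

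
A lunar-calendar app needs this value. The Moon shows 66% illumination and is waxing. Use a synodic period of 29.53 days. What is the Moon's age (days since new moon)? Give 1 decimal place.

cos θ = 1 − 2f = -0.320, giving a principal value of 108.7°.
The Moon is waxing (0°–180°), so θ = 108.7° directly.
At 360°/29.53 d per day, 108.7° corresponds to 8.91 days.

8.9 days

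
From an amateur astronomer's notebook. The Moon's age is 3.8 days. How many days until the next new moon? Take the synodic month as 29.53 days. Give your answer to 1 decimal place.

25.7 days

One full lunation from the last new moon is 29.53 d; remaining = 29.53 − 3.8 = 25.730 d.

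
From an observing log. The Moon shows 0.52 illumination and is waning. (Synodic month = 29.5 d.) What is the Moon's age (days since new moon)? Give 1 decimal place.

21.9 days

Invert f = (1 − cos θ)/2 to get cos θ = 1 − 2(0.52) = -0.040, hence θ₀ = arccos -0.040 = 92.3°.
A waning Moon lies in 180°–360°, so θ = 360° − 92.3° = 267.7°.
That fraction of the synodic month is 267.7/360 × 29.5 d ≈ 21.94 d.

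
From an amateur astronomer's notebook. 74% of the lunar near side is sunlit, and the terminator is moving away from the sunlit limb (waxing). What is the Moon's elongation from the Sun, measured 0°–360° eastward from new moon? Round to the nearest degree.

From f = (1 − cos θ)/2: cos θ = 1 − 2×0.74 = -0.480; arccos → 118.7°.
Waxing ⇒ before full, so θ = 118.7°.

119°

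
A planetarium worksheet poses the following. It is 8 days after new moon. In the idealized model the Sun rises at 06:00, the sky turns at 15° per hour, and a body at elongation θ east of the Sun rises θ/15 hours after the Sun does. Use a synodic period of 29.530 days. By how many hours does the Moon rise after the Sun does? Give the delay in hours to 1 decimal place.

The Moon has covered 8/29.530 of its cycle, so θ ≈ 360° × 8/29.530 = 97.5°.
The Moon trails the Sun by θ/15 = 97.5/15 ≈ 6.50 hours.
So the Moon rises 6.50 h after the Sun.

6.5 h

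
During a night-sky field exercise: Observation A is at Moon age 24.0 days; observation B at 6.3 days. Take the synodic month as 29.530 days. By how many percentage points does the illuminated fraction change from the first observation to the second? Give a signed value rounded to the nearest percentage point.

+8 pp

θ₁ = 360° × 24.0/29.530 = 292.6°, f₁ = (1 − cos θ₁)/2 = 0.308.
θ₂ = 360° × 6.3/29.530 = 76.8°, f₂ = (1 − cos θ₂)/2 = 0.386.
Change = f₂ − f₁ = +0.078 → +8 percentage points.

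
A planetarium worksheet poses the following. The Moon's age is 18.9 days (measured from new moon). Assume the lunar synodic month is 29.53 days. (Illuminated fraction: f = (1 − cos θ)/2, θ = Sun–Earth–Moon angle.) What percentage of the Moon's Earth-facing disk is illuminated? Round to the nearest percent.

Phase angle: θ = 360°·(18.9 d)/(29.53 d) = 230.4°.
cos 230.4° = (-0.637), so f = (1 − (-0.637))/2 = 0.819, so 82%.

82%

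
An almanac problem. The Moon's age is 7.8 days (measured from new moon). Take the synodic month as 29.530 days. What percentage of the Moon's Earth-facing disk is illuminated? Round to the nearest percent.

Phase angle: θ = 360°·(7.8 d)/(29.530 d) = 95.1°.
With cos θ = (-0.089), the lit fraction is (1 − (-0.089))/2 ≈ 0.544, so 54%.

54%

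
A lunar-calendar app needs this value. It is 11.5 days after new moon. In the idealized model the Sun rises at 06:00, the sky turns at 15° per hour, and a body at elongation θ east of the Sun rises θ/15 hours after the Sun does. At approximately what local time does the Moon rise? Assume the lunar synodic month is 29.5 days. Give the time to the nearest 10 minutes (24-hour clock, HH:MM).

The Moon has covered 11.5/29.5 of its cycle, so θ ≈ 360° × 11.5/29.5 = 140.3°.
At 15° of sky rotation per hour, 140.3° corresponds to a 9.36 h lag.
06:00 + 9.356 h ≈ 15:21 → 15:20 to the nearest ten minutes.

15:20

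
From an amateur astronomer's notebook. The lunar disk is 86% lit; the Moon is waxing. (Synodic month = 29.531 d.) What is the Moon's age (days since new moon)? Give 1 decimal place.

From f = (1 − cos θ)/2: cos θ = 1 − 2×0.86 = -0.720; arccos → 136.1°.
Waxing ⇒ before full, so θ = 136.1°.
That fraction of the synodic month is 136.1/360 × 29.531 d ≈ 11.16 d.

11.2 days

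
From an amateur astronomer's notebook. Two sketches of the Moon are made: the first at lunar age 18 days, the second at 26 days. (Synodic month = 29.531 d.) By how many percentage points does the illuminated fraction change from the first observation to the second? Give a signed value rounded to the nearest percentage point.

First observation: θ = 360°·18/29.531 = 219.4°, so f = 0.886.
Second observation: θ = 317.0°, f = 0.135.
Δf = 0.135 − 0.886 = -0.752, i.e. -75 pp.

-75 percentage points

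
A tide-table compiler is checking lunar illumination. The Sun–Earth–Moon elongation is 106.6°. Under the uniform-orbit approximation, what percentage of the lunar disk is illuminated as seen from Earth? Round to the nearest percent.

Half-versine of 106.6°: (1 − (-0.286))/2 = 0.643, i.e. 64%.

64%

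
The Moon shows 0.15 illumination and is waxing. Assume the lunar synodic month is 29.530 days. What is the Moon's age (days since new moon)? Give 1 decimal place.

Invert f = (1 − cos θ)/2 to get cos θ = 1 − 2(0.15) = 0.700, hence θ₀ = arccos 0.700 = 45.6°.
Waxing ⇒ before full, so θ = 45.6°.
Age = 29.530 × 45.6°/360° ≈ 3.74 days.

3.7 days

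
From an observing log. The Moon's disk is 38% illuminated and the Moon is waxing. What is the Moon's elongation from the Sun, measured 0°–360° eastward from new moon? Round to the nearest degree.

cos θ = 1 − 2f = 0.240, giving a principal value of 76.1°.
The Moon is waxing (0°–180°), so θ = 76.1° directly.

76°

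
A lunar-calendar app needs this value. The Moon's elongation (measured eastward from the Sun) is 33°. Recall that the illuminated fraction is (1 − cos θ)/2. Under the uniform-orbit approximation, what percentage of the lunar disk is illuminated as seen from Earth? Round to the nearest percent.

Half-versine of 33°: (1 − 0.839)/2 = 0.081, i.e. 8%.

8%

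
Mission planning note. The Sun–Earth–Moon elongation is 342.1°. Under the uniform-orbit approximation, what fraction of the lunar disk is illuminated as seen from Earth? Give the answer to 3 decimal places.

0.024

cos 342.1° = 0.952, so f = (1 − 0.952)/2 = 0.024.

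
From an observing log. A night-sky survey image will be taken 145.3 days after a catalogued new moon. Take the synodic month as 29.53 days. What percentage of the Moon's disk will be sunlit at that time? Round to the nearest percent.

6%

145.3 d spans 4 complete synodic months (4 × 29.53 = 118.12 d) plus 27.18 d.
The Moon has covered 27.18/29.53 of its cycle, so θ ≈ 360° × 27.18/29.53 = 331.4°.
With cos θ = 0.878, the lit fraction is (1 − 0.878)/2 ≈ 0.061, so 6%.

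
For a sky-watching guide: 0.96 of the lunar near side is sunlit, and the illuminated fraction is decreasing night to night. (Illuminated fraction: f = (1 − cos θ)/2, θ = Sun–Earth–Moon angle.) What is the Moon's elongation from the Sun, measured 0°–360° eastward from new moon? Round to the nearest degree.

203°

cos θ = 1 − 2f = -0.920, giving a principal value of 156.9°.
Since the Moon is past full (waning), take the reflex angle: θ = 360° − 156.9° = 203.1°.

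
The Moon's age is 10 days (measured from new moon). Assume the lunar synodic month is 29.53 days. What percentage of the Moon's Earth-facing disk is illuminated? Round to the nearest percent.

Elongation θ = 360° × 10/29.53 ≈ 121.9°.
Illuminated fraction = (1 − cos 121.9°)/2 = (1 − (-0.529))/2 ≈ 0.764, so 76%.

76%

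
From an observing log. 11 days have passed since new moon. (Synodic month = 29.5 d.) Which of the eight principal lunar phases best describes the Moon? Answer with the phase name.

waxing gibbous

θ ≈ 360° × 11/29.5 = 134°, which falls in the waxing gibbous sector.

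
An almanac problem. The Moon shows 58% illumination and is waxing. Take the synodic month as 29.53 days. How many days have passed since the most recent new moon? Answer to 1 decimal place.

Invert f = (1 − cos θ)/2 to get cos θ = 1 − 2(0.58) = -0.160, hence θ₀ = arccos -0.160 = 99.2°.
Before full moon the principal value applies: θ = 99.2°.
At 360°/29.53 d per day, 99.2° corresponds to 8.14 days.

8.1 days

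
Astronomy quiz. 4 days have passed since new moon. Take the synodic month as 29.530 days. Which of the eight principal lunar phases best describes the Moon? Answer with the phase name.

waxing crescent

θ ≈ 360° × 4/29.530 = 49°, which falls in the waxing crescent sector.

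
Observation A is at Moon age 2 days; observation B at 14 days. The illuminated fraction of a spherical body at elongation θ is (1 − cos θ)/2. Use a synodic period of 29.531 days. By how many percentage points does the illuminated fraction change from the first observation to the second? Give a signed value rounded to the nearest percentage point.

+95 percentage points

θ₁ = 360° × 2/29.531 = 24.4°, f₁ = (1 − cos θ₁)/2 = 0.045.
θ₂ = 360° × 14/29.531 = 170.7°, f₂ = (1 − cos θ₂)/2 = 0.993.
Change = f₂ − f₁ = +0.949 → +95 percentage points.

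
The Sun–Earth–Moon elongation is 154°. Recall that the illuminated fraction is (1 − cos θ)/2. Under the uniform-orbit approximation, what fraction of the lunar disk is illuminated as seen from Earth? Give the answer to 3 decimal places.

cos 154° = (-0.899), so f = (1 − (-0.899))/2 = 0.949.

0.949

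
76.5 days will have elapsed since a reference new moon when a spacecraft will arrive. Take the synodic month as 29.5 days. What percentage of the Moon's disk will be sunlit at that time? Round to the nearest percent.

92%

76.5/29.5 = 2.593 lunations, so 2 complete cycles and 17.50 d into the next.
Elongation θ = 360° × 17.50/29.5 ≈ 213.6°.
With cos θ = (-0.833), the lit fraction is (1 − (-0.833))/2 ≈ 0.917, so 92%.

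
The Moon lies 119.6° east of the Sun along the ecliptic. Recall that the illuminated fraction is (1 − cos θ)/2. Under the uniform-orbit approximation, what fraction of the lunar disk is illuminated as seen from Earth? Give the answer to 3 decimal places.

cos 119.6° = (-0.494), so f = (1 − (-0.494))/2 = 0.747.

0.747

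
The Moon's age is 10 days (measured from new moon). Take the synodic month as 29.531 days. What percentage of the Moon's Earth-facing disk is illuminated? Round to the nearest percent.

76%

Phase angle: θ = 360°·(10 d)/(29.531 d) = 121.9°.
With cos θ = (-0.529), the lit fraction is (1 − (-0.529))/2 ≈ 0.764, so 76%.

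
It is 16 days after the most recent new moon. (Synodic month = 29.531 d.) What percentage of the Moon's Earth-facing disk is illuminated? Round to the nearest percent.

Elongation θ = 360° × 16/29.531 ≈ 195.0°.
With cos θ = (-0.966), the lit fraction is (1 − (-0.966))/2 ≈ 0.983, so 98%.

98%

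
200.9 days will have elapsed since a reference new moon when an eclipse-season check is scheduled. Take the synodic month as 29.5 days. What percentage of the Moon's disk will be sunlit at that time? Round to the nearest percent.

200.9/29.5 = 6.810 lunations, so 6 complete cycles and 23.90 d into the next.
The Moon has covered 23.90/29.5 of its cycle, so θ ≈ 360° × 23.90/29.5 = 291.7°.
Illuminated fraction = (1 − cos 291.7°)/2 = (1 − 0.369)/2 ≈ 0.315, so 32%.

32%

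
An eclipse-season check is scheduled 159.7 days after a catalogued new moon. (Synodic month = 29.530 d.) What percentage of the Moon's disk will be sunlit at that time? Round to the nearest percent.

Reduce mod P: 159.7 − 5×29.530 = 12.05 d into the current lunation.
The Moon has covered 12.05/29.530 of its cycle, so θ ≈ 360° × 12.05/29.530 = 146.9°.
With cos θ = (-0.838), the lit fraction is (1 − (-0.838))/2 ≈ 0.919, so 92%.

92%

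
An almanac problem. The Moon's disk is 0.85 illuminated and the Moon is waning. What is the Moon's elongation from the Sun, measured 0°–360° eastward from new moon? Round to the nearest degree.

226°

cos θ = 1 − 2f = -0.700, giving a principal value of 134.4°.
A waning Moon lies in 180°–360°, so θ = 360° − 134.4° = 225.6°.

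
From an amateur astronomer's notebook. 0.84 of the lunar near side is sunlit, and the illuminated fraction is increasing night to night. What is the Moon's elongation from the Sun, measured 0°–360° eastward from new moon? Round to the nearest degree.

Invert f = (1 − cos θ)/2 to get cos θ = 1 − 2(0.84) = -0.680, hence θ₀ = arccos -0.680 = 132.8°.
Before full moon the principal value applies: θ = 132.8°.

133°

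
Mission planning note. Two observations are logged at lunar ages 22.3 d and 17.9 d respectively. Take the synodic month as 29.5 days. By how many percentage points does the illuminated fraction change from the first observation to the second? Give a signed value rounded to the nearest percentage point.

+41 percentage points

First observation: θ = 360°·22.3/29.5 = 272.1°, so f = 0.481.
Second observation: θ = 218.4°, f = 0.892.
Δf = 0.892 − 0.481 = +0.410, i.e. +41 pp.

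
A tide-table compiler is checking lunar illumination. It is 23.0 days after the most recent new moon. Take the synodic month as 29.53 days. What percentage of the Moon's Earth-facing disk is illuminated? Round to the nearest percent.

Elongation θ = 360° × 23.0/29.53 ≈ 280.4°.
With cos θ = 0.180, the lit fraction is (1 − 0.180)/2 ≈ 0.410, so 41%.

41%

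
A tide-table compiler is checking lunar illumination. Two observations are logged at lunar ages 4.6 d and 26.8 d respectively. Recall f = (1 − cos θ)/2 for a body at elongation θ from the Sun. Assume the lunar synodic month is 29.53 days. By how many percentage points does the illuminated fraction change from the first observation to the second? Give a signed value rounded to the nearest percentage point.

-14 pp

θ₁ = 360° × 4.6/29.53 = 56.1°, f₁ = (1 − cos θ₁)/2 = 0.221.
θ₂ = 360° × 26.8/29.53 = 326.7°, f₂ = (1 − cos θ₂)/2 = 0.082.
Change = f₂ − f₁ = -0.139 → -14 percentage points.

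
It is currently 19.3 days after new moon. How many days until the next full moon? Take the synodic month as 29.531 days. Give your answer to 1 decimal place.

25.0 days

Full moon is 0.5 of the way through the cycle: age 0.5 × 29.531 = 14.765 d.
This lunation's full moon (14.765 d) has passed, so add one period: 44.296 − 19.3 = 24.996 days.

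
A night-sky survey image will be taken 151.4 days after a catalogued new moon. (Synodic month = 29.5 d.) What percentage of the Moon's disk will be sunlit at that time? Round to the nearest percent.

Reduce mod P: 151.4 − 5×29.5 = 3.90 d into the current lunation.
Elongation θ = 360° × 3.90/29.5 ≈ 47.6°.
cos 47.6° = 0.674, so f = (1 − 0.674)/2 = 0.163, so 16%.

16%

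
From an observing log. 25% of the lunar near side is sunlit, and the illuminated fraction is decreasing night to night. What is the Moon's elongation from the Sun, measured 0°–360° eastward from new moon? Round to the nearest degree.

From f = (1 − cos θ)/2: cos θ = 1 − 2×0.25 = 0.500; arccos → 60.0°.
A waning Moon lies in 180°–360°, so θ = 360° − 60.0° = 300.0°.

300°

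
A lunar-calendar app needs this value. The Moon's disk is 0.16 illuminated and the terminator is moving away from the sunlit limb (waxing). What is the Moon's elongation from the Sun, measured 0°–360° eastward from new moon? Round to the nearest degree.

From f = (1 − cos θ)/2: cos θ = 1 − 2×0.16 = 0.680; arccos → 47.2°.
Waxing ⇒ before full, so θ = 47.2°.

47°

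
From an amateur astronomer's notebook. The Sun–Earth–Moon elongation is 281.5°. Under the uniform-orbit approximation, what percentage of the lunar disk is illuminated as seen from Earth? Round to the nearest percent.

cos 281.5° = 0.199, so f = (1 − 0.199)/2 = 0.400, i.e. 40%.

40%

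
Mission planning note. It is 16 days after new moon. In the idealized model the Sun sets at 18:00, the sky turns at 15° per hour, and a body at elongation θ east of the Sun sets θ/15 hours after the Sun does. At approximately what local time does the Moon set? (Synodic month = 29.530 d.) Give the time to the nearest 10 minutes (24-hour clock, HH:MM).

Phase angle: θ = 360°·(16 d)/(29.530 d) = 195.1°.
The Moon trails the Sun by θ/15 = 195.1/15 ≈ 13.00 hours.
18:00 + 13.004 h ≈ 07:00 → 07:00 to the nearest ten minutes.

07:00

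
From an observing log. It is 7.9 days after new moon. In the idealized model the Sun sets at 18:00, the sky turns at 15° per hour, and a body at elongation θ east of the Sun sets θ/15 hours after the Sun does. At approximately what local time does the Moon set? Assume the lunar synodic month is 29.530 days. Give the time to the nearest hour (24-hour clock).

Phase angle: θ = 360°·(7.9 d)/(29.530 d) = 96.3°.
The Moon trails the Sun by θ/15 = 96.3/15 ≈ 6.42 hours.
18:00 + 6.42 h ≈ 00:25 → 00:00 to the nearest hour.

00:00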